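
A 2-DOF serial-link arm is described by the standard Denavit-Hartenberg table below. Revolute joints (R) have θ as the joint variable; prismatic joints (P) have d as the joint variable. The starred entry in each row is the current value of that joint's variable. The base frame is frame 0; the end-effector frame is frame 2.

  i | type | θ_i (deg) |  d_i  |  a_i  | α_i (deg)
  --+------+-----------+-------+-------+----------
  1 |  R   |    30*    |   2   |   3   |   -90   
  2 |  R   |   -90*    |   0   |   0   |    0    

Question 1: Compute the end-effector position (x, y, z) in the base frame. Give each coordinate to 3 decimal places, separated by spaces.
after link 1: o_1 = (2.5981, 1.5000, 2.0000)
after link 2: o_2 = (2.5981, 1.5000, 2.0000)

2.598 1.500 2.000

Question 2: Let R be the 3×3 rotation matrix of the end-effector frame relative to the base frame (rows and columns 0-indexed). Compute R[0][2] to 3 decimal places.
-0.500

End-effector z-axis (col 2 of R) = (-0.5000,0.8660,0.0000)
R[0][2] = -0.5000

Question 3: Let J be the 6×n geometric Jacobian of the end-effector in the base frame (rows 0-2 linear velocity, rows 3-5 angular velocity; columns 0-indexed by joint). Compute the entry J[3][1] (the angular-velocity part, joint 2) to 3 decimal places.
axis z_1 = (-0.5000,0.8660,0.0000); lever o_n−o_1 = (0.0000,0.0000,0.0000)
cross product → J_v[:, 1] = (0.0000,0.0000,-0.0000)
J_ω[:, 1] = z_1
entry J[3][1] = -0.5000

-0.500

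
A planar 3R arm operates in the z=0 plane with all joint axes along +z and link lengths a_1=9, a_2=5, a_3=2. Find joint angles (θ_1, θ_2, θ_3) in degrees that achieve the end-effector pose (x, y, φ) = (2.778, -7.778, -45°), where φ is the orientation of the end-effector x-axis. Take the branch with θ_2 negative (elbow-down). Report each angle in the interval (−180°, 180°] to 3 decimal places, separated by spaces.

-45.002 -135.002 135.004

wrist centre = target − a_3·(cos φ, sin φ) = (1.3638, -6.3638)
cos θ_2 = (42.3577−9²−5²)/(2·9·5) = -0.7071; θ_2 = -135.0024° (elbow-down)
β = atan2(-6.3638,1.3638) = -77.9042°; ψ = atan2(-3.5354,5.4643) = -32.9027°
θ_1 = β − ψ = -45.0016°
θ_3 = φ − θ_1 − θ_2 = 135.0040° (wrapped to (-180°,180°])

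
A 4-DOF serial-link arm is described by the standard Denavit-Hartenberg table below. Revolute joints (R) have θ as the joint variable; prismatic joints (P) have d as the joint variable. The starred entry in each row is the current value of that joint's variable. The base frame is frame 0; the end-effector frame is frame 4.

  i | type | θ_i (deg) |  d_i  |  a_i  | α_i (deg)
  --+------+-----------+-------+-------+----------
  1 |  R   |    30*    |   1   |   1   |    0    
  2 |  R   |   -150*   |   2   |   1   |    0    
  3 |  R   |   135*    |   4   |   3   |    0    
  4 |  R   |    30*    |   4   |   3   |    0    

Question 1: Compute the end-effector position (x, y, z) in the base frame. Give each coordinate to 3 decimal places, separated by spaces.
5.385 2.532 11.000

after link 1: o_1 = (0.8660, 0.5000, 1.0000)
after link 2: o_2 = (0.3660, -0.3660, 3.0000)
after link 3: o_3 = (3.2638, 0.4104, 7.0000)
after link 4: o_4 = (5.3851, 2.5318, 11.0000)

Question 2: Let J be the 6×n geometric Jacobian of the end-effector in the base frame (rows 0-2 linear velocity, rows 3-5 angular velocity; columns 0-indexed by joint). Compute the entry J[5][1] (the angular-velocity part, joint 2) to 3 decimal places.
1.000

axis z_1 = (0.0000,0.0000,1.0000); lever o_n−o_1 = (4.5191,2.0318,10.0000)
cross product → J_v[:, 1] = (-2.0318,4.5191,0.0000)
J_ω[:, 1] = z_1
entry J[5][1] = 1.0000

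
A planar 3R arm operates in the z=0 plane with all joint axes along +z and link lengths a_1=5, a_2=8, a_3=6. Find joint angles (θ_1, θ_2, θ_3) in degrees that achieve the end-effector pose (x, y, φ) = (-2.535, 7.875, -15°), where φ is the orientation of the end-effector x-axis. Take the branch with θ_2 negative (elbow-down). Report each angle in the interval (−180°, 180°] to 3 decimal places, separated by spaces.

wrist centre = target − a_3·(cos φ, sin φ) = (-8.3306, 9.4279)
cos θ_2 = (158.2837−5²−8²)/(2·5·8) = 0.8660; θ_2 = -29.9976° (elbow-down)
β = atan2(9.4279,-8.3306) = 131.4640°; ψ = atan2(-3.9997,11.9284) = -18.5368°
θ_1 = β − ψ = 150.0008°
θ_3 = φ − θ_1 − θ_2 = -135.0032° (wrapped to (-180°,180°])

150.001 -29.998 -135.003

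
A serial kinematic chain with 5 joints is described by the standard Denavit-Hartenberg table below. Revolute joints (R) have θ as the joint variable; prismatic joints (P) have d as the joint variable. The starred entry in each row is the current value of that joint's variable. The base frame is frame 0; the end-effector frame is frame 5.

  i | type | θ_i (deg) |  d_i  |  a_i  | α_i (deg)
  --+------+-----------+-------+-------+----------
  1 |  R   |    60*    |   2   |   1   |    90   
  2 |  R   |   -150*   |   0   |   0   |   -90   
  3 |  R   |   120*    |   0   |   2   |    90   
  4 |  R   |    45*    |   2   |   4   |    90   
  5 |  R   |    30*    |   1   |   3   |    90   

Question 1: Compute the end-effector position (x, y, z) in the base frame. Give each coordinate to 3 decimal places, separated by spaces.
after link 1: o_1 = (0.5000, 0.8660, 2.0000)
after link 2: o_2 = (0.5000, 0.8660, 2.0000)
after link 3: o_3 = (-0.5670, 2.4821, 2.5000)
after link 4: o_4 = (-2.9849, 5.1932, -0.1084)
after link 5: o_5 = (-5.2717, 7.1390, -1.1005)

-5.272 7.139 -1.100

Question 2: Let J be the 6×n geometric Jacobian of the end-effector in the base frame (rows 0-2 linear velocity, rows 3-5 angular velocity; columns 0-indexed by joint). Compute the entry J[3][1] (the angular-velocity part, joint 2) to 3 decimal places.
0.866

axis z_1 = (0.8660,-0.5000,0.0000); lever o_n−o_1 = (-5.7717,6.2729,-3.1005)
cross product → J_v[:, 1] = (1.5502,2.6851,2.5467)
J_ω[:, 1] = z_1
entry J[3][1] = 0.8660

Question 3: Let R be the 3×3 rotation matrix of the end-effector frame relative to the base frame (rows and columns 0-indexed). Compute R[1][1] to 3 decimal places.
End-effector y-axis (col 1 of R) = (-0.5540,0.2652,0.7891)
R[1][1] = 0.2652

0.265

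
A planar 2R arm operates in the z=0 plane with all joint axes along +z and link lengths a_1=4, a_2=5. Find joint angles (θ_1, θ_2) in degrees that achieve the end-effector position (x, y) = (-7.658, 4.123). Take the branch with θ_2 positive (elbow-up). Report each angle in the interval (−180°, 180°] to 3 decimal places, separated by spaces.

135.002 29.991

cos θ_2 = (75.6441−4²−5²)/(2·4·5) = 0.8661; θ_2 = 29.9912° (elbow-up)
β = atan2(4.1230,-7.6580) = 151.7024°; ψ = atan2(2.4993,8.3305) = 16.7004°
θ_1 = β − ψ = 135.0020°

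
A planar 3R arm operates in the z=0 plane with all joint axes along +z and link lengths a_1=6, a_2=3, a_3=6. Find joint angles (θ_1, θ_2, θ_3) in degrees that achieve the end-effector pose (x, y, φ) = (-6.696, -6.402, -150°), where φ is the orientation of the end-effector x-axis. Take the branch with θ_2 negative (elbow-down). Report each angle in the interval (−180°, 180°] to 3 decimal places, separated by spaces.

-89.997 -150.000 89.997

wrist centre = target − a_3·(cos φ, sin φ) = (-1.4998, -3.4020)
cos θ_2 = (13.8231−6²−3²)/(2·6·3) = -0.8660; θ_2 = -149.9998° (elbow-down)
β = atan2(-3.4020,-1.4998) = -113.7914°; ψ = atan2(-1.5000,3.4019) = -23.7941°
θ_1 = β − ψ = -89.9973°
θ_3 = φ − θ_1 − θ_2 = 89.9971° (wrapped to (-180°,180°])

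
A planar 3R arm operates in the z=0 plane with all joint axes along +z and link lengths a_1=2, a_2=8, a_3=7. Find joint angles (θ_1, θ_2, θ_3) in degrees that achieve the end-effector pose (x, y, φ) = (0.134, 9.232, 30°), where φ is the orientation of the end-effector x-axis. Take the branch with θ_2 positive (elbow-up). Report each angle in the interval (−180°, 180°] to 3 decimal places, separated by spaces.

59.999 90.002 -120.000

wrist centre = target − a_3·(cos φ, sin φ) = (-5.9282, 5.7320)
cos θ_2 = (67.9991−2²−8²)/(2·2·8) = -0.0000; θ_2 = 90.0016° (elbow-up)
β = atan2(5.7320,-5.9282) = 135.9639°; ψ = atan2(8.0000,1.9998) = 75.9652°
θ_1 = β − ψ = 59.9986°
θ_3 = φ − θ_1 − θ_2 = -120.0002° (wrapped to (-180°,180°])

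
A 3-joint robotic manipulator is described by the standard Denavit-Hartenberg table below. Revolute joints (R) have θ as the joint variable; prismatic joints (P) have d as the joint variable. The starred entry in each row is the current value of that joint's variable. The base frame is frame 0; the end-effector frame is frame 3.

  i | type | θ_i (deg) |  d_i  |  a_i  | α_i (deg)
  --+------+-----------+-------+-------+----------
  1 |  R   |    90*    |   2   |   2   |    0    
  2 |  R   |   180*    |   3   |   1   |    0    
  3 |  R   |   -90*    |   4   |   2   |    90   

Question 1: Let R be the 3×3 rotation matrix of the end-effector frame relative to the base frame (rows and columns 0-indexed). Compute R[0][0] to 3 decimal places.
-1.000

End-effector x-axis (col 0 of R) = (-1.0000,0.0000,0.0000)
R[0][0] = -1.0000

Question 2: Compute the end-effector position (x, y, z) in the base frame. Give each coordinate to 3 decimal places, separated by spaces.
-2.000 1.000 9.000

after link 1: o_1 = (0.0000, 2.0000, 2.0000)
after link 2: o_2 = (-0.0000, 1.0000, 5.0000)
after link 3: o_3 = (-2.0000, 1.0000, 9.0000)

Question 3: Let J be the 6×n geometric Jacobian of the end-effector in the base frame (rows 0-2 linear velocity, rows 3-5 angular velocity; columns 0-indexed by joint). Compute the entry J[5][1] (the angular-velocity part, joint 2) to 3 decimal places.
1.000

axis z_1 = (0.0000,0.0000,1.0000); lever o_n−o_1 = (-2.0000,-1.0000,7.0000)
cross product → J_v[:, 1] = (1.0000,-2.0000,0.0000)
J_ω[:, 1] = z_1
entry J[5][1] = 1.0000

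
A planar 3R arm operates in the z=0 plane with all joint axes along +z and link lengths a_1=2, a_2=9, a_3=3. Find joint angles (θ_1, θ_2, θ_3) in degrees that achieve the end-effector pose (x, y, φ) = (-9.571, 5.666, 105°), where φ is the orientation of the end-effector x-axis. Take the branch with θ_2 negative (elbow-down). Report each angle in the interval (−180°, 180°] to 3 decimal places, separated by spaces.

-120.012 -89.989 -44.999

wrist centre = target − a_3·(cos φ, sin φ) = (-8.7945, 2.7682)
cos θ_2 = (85.0070−2²−9²)/(2·2·9) = 0.0002; θ_2 = -89.9888° (elbow-down)
β = atan2(2.7682,-8.7945) = 162.5278°; ψ = atan2(-9.0000,2.0018) = -77.4605°
θ_1 = β − ψ = 239.9883°
θ_3 = φ − θ_1 − θ_2 = -44.9995° (wrapped to (-180°,180°])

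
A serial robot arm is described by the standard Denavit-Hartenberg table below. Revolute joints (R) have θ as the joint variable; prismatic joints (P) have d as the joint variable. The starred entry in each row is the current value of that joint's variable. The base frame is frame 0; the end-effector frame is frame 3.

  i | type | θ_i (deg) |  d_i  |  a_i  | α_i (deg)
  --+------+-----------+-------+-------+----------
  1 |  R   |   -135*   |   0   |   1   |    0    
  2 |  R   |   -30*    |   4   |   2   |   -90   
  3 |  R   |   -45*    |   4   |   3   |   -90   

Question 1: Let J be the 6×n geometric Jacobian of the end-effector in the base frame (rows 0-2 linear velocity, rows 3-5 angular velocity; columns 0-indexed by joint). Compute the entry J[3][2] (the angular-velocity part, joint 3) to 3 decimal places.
axis z_2 = (0.2588,-0.9659,0.0000); lever o_n−o_2 = (-1.0138,-4.4127,2.1213)
cross product → J_v[:, 2] = (-2.0490,-0.5490,-2.1213)
J_ω[:, 2] = z_2
entry J[3][2] = 0.2588

0.259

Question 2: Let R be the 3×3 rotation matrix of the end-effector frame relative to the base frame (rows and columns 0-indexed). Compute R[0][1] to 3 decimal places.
-0.259

End-effector y-axis (col 1 of R) = (-0.2588,0.9659,-0.0000)
R[0][1] = -0.2588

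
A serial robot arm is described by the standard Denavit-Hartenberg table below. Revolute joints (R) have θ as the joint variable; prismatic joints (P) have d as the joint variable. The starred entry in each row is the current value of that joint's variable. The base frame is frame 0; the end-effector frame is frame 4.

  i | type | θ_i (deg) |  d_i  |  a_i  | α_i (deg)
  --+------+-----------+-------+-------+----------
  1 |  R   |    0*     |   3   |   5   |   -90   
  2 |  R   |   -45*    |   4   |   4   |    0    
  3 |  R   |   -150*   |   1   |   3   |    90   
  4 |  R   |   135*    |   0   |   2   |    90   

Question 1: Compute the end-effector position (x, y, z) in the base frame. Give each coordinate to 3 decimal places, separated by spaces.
6.297 6.414 5.418

after link 1: o_1 = (5.0000, 0.0000, 3.0000)
after link 2: o_2 = (7.8284, 4.0000, 5.8284)
after link 3: o_3 = (4.9306, 5.0000, 5.0520)
after link 4: o_4 = (6.2967, 6.4142, 5.4180)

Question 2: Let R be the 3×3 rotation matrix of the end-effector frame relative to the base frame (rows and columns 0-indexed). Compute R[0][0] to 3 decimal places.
End-effector x-axis (col 0 of R) = (0.6830,0.7071,0.1830)
R[0][0] = 0.6830

0.683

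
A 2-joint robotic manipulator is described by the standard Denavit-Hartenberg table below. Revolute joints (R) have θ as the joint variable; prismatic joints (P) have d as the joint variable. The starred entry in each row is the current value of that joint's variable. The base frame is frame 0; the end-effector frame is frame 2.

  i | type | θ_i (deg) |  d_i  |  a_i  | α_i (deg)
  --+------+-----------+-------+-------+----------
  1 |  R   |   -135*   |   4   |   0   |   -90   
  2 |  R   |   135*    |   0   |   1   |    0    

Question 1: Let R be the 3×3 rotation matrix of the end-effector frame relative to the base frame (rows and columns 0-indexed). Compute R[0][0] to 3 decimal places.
0.500

End-effector x-axis (col 0 of R) = (0.5000,0.5000,-0.7071)
R[0][0] = 0.5000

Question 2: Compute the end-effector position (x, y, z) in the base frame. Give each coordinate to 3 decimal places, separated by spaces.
after link 1: o_1 = (0.0000, 0.0000, 4.0000)
after link 2: o_2 = (0.5000, 0.5000, 3.2929)

0.500 0.500 3.293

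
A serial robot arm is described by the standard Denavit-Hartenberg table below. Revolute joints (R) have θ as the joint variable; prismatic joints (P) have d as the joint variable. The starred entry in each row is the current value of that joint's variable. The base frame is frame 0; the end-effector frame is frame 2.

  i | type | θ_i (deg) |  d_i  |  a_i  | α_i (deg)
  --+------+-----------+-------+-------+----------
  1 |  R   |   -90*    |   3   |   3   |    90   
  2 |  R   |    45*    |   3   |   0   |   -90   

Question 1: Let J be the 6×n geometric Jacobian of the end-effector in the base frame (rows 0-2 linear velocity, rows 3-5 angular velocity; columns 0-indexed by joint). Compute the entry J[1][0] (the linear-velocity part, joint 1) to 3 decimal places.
-3.000

axis z_0 = ẑ; lever o_n−o_0 = (-3.0000,-3.0000,3.0000)
cross product → J_v[:, 0] = (3.0000,-3.0000,0.0000)
J_ω[:, 0] = z_0
entry J[1][0] = -3.0000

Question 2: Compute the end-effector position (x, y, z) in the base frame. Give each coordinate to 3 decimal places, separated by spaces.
after link 1: o_1 = (0.0000, -3.0000, 3.0000)
after link 2: o_2 = (-3.0000, -3.0000, 3.0000)

-3.000 -3.000 3.000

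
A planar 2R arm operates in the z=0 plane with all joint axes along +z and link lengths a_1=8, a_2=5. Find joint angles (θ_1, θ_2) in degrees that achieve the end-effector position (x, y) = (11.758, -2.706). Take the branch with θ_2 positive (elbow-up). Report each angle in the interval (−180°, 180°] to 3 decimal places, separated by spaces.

-29.999 44.995

cos θ_2 = (145.5730−8²−5²)/(2·8·5) = 0.7072; θ_2 = 44.9955° (elbow-up)
β = atan2(-2.7060,11.7580) = -12.9604°; ψ = atan2(3.5353,11.5358) = 17.0382°
θ_1 = β − ψ = -29.9986°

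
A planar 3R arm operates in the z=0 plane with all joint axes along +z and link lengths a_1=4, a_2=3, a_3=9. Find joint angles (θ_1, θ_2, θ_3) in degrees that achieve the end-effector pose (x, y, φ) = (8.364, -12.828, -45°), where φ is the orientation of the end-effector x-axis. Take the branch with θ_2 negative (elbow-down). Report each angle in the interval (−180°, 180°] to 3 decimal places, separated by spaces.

-59.998 -30.003 45.001

wrist centre = target − a_3·(cos φ, sin φ) = (2.0000, -6.4640)
cos θ_2 = (45.7840−4²−3²)/(2·4·3) = 0.8660; θ_2 = -30.0031° (elbow-down)
β = atan2(-6.4640,2.0000) = -72.8074°; ψ = atan2(-1.5001,6.5980) = -12.8092°
θ_1 = β − ψ = -59.9982°
θ_3 = φ − θ_1 − θ_2 = 45.0013° (wrapped to (-180°,180°])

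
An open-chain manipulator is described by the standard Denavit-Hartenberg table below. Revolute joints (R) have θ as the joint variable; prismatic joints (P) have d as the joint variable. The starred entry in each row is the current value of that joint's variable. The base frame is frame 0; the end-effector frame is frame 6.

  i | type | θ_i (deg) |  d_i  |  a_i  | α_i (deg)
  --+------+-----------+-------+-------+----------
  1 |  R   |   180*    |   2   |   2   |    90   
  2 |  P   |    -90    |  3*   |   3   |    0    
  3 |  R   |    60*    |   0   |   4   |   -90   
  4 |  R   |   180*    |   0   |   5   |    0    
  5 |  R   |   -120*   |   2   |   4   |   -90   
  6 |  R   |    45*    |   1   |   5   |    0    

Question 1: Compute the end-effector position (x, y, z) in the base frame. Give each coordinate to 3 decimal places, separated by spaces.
after link 1: o_1 = (-2.0000, 0.0000, 2.0000)
after link 2: o_2 = (-2.0000, 3.0000, -1.0000)
after link 3: o_3 = (-5.4641, 3.0000, -3.0000)
after link 4: o_4 = (-1.1340, 3.0000, -0.5000)
after link 5: o_5 = (-3.8660, -0.4641, 0.2321)
after link 6: o_6 = (-2.8792, -4.0260, -3.2807)

-2.879 -4.026 -3.281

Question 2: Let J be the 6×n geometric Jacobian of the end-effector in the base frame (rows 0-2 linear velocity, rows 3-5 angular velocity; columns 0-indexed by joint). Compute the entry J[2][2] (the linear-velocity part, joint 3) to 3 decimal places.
0.879

axis z_2 = (0.0000,1.0000,0.0000); lever o_n−o_2 = (-0.8792,-7.0260,-2.2807)
cross product → J_v[:, 2] = (-2.2807,0.0000,0.8792)
J_ω[:, 2] = z_2
entry J[2][2] = 0.8792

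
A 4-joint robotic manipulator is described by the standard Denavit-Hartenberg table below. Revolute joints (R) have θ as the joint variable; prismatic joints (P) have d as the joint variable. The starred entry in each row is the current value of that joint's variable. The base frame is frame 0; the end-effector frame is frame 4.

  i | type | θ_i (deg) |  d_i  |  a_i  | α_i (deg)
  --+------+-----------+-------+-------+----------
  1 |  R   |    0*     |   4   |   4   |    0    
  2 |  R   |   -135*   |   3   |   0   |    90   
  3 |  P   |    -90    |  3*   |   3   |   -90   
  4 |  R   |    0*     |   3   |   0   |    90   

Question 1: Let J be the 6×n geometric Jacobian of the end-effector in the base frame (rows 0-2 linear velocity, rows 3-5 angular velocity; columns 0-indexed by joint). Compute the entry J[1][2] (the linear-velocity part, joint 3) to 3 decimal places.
0.707

prismatic axis z_2 = (-0.7071,0.7071,0.0000)
J_v[:, 2] = z_2; J_ω[:, 2] = (0,0,0)
entry J[1][2] = 0.7071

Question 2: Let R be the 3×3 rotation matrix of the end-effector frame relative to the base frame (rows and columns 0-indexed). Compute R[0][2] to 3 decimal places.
-0.707

End-effector z-axis (col 2 of R) = (-0.7071,0.7071,0.0000)
R[0][2] = -0.7071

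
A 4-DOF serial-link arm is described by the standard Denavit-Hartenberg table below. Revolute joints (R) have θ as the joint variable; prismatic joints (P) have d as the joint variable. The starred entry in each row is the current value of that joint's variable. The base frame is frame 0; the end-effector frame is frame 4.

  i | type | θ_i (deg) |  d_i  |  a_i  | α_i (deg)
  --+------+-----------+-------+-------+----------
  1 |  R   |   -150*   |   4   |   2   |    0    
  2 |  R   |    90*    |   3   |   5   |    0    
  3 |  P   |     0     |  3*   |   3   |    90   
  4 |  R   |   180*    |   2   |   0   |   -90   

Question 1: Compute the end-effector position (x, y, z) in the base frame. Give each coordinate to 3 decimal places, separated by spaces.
after link 1: o_1 = (-1.7321, -1.0000, 4.0000)
after link 2: o_2 = (0.7679, -5.3301, 7.0000)
after link 3: o_3 = (2.2679, -7.9282, 10.0000)
after link 4: o_4 = (0.5359, -8.9282, 10.0000)

0.536 -8.928 10.000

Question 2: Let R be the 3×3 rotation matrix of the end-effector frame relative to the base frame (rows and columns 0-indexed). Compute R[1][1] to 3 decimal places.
End-effector y-axis (col 1 of R) = (0.8660,0.5000,-0.0000)
R[1][1] = 0.5000

0.500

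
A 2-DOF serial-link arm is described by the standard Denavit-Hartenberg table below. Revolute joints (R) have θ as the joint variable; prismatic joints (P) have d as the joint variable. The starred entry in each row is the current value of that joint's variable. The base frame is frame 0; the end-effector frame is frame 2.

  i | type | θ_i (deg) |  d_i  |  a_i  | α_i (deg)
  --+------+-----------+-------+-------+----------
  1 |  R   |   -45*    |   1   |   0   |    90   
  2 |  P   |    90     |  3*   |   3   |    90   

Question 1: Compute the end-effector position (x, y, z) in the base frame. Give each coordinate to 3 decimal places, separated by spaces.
-2.121 -2.121 4.000

after link 1: o_1 = (0.0000, 0.0000, 1.0000)
after link 2: o_2 = (-2.1213, -2.1213, 4.0000)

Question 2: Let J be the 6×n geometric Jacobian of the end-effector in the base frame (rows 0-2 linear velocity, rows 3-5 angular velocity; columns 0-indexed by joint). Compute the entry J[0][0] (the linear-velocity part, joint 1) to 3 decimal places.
2.121

axis z_0 = ẑ; lever o_n−o_0 = (-2.1213,-2.1213,4.0000)
cross product → J_v[:, 0] = (2.1213,-2.1213,0.0000)
J_ω[:, 0] = z_0
entry J[0][0] = 2.1213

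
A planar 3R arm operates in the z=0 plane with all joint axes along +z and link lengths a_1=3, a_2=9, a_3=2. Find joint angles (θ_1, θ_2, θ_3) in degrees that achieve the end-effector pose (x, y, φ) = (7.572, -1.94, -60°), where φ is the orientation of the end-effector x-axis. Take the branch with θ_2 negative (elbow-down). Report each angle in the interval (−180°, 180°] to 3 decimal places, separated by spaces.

wrist centre = target − a_3·(cos φ, sin φ) = (6.5720, -0.2079)
cos θ_2 = (43.2344−3²−9²)/(2·3·9) = -0.8660; θ_2 = -150.0004° (elbow-down)
β = atan2(-0.2079,6.5720) = -1.8123°; ψ = atan2(-4.4999,-4.7943) = -136.8138°
θ_1 = β − ψ = 135.0015°
θ_3 = φ − θ_1 − θ_2 = -45.0010° (wrapped to (-180°,180°])

135.001 -150.000 -45.001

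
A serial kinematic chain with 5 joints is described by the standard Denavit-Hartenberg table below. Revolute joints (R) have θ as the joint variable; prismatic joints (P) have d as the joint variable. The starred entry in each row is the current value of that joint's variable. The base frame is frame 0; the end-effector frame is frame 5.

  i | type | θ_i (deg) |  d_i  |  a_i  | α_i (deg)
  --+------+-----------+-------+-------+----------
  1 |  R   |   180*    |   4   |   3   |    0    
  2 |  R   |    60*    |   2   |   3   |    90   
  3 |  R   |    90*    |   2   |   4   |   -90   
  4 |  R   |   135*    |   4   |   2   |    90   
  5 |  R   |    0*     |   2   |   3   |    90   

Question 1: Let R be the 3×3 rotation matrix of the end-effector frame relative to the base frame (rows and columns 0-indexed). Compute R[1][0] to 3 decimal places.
-0.354

End-effector x-axis (col 0 of R) = (0.6124,-0.3536,-0.7071)
R[1][0] = -0.3536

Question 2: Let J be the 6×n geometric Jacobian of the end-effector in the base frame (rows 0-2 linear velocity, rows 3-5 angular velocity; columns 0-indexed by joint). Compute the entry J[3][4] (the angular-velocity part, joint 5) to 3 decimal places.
axis z_4 = (0.6124,-0.3536,0.7071); lever o_n−o_4 = (3.0619,-1.7678,-0.7071)
cross product → J_v[:, 4] = (1.5000,2.5981,0.0000)
J_ω[:, 4] = z_4
entry J[3][4] = 0.6124

0.612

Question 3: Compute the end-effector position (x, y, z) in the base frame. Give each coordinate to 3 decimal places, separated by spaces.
0.055 -0.609 7.879

after link 1: o_1 = (-3.0000, 0.0000, 4.0000)
after link 2: o_2 = (-4.5000, -2.5981, 6.0000)
after link 3: o_3 = (-6.2321, -1.5981, 10.0000)
after link 4: o_4 = (-3.0073, 1.1589, 8.5858)
after link 5: o_5 = (0.0546, -0.6088, 7.8787)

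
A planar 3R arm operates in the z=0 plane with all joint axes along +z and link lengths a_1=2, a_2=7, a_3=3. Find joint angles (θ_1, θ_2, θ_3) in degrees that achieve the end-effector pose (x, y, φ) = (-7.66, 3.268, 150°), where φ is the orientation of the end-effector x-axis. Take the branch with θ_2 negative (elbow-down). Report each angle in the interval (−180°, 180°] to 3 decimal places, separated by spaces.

wrist centre = target − a_3·(cos φ, sin φ) = (-5.0619, 1.7680)
cos θ_2 = (28.7489−2²−7²)/(2·2·7) = -0.8661; θ_2 = -150.0098° (elbow-down)
β = atan2(1.7680,-5.0619) = 160.7470°; ψ = atan2(-3.4990,-4.0628) = -139.2641°
θ_1 = β − ψ = 300.0112°
θ_3 = φ − θ_1 − θ_2 = -0.0014° (wrapped to (-180°,180°])

-59.989 -150.010 -0.001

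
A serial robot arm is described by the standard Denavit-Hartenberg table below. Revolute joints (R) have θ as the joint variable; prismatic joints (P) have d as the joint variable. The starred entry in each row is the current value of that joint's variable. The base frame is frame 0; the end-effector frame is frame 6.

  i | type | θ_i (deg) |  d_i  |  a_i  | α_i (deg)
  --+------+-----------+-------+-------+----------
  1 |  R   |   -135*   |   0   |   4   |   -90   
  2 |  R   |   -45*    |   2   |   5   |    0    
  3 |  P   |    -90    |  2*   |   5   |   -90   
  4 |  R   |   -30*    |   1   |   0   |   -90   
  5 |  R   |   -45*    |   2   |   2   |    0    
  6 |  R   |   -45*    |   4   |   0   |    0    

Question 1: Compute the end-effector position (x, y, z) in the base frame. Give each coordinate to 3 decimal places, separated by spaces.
-2.269 -1.577 11.766

after link 1: o_1 = (-2.8284, -2.8284, 0.0000)
after link 2: o_2 = (-3.9142, -6.7426, 3.5355)
after link 3: o_3 = (-0.0000, -5.6569, 7.0711)
after link 4: o_4 = (-0.5000, -6.1569, 7.7782)
after link 5: o_5 = (-0.8195, -5.0268, 10.3513)
after link 6: o_6 = (-2.2690, -1.5774, 11.7655)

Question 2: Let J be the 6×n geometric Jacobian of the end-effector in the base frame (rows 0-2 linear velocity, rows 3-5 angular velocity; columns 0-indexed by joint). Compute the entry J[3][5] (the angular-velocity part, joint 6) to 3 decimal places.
axis z_5 = (-0.3624,0.8624,0.3536); lever o_n−o_5 = (-1.4495,3.4495,1.4142)
cross product → J_v[:, 5] = (0.0000,0.0000,0.0000)
J_ω[:, 5] = z_5
entry J[3][5] = -0.3624

-0.362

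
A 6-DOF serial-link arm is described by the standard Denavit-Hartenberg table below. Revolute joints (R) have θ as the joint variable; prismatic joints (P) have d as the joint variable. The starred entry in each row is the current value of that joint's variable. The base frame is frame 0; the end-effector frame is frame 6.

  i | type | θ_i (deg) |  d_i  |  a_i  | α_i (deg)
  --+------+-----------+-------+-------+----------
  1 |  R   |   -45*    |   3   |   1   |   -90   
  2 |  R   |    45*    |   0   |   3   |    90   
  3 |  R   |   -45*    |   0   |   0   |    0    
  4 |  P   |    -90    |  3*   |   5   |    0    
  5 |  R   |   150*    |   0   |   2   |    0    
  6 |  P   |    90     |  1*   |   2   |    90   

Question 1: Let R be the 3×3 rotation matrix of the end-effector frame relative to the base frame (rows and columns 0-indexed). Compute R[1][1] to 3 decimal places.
-0.500

End-effector y-axis (col 1 of R) = (0.5000,-0.5000,0.7071)
R[1][1] = -0.5000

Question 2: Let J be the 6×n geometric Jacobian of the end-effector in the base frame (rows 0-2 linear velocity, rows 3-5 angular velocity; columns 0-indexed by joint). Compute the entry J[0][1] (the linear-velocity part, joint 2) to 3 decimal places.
axis z_1 = (0.7071,0.7071,0.0000); lever o_n−o_1 = (1.6714,-3.2073,2.2071)
cross product → J_v[:, 1] = (1.5607,-1.5607,-3.4497)
J_ω[:, 1] = z_1
entry J[0][1] = 1.5607

1.561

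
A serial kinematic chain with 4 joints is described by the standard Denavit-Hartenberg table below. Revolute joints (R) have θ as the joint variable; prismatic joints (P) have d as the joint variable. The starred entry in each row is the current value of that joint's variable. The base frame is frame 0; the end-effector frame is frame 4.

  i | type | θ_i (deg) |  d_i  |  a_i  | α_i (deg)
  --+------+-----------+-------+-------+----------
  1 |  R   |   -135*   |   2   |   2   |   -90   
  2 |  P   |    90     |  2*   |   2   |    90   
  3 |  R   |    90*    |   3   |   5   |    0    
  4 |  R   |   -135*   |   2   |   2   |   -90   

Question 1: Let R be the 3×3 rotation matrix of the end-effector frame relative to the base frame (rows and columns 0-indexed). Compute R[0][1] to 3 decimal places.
0.707

End-effector y-axis (col 1 of R) = (0.7071,0.7071,-0.0000)
R[0][1] = 0.7071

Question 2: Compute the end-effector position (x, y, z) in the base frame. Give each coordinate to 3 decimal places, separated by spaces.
after link 1: o_1 = (-1.4142, -1.4142, 2.0000)
after link 2: o_2 = (0.0000, -2.8284, 0.0000)
after link 3: o_3 = (1.4142, -8.4853, 0.0000)
after link 4: o_4 = (-1.0000, -8.8995, -1.4142)

-1.000 -8.899 -1.414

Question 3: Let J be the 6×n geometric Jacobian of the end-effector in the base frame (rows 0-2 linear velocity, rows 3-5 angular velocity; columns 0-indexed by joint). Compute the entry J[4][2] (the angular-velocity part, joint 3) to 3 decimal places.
axis z_2 = (-0.7071,-0.7071,0.0000); lever o_n−o_2 = (-1.0000,-6.0711,-1.4142)
cross product → J_v[:, 2] = (1.0000,-1.0000,3.5858)
J_ω[:, 2] = z_2
entry J[4][2] = -0.7071

-0.707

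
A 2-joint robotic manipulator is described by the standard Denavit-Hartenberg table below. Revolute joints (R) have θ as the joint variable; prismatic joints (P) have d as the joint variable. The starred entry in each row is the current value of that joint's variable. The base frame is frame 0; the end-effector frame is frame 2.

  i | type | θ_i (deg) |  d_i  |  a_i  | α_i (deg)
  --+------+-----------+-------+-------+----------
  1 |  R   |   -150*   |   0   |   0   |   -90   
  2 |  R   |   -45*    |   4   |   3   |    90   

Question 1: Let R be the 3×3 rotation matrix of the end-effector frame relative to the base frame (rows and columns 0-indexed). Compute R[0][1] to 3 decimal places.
0.500

End-effector y-axis (col 1 of R) = (0.5000,-0.8660,0.0000)
R[0][1] = 0.5000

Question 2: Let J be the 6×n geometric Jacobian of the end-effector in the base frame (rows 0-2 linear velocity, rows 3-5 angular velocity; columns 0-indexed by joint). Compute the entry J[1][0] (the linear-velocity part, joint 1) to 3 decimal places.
0.163

axis z_0 = ẑ; lever o_n−o_0 = (0.1629,-4.5248,2.1213)
cross product → J_v[:, 0] = (4.5248,0.1629,-0.0000)
J_ω[:, 0] = z_0
entry J[1][0] = 0.1629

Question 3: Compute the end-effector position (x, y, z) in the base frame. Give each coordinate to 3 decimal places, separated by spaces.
after link 1: o_1 = (0.0000, 0.0000, 0.0000)
after link 2: o_2 = (0.1629, -4.5248, 2.1213)

0.163 -4.525 2.121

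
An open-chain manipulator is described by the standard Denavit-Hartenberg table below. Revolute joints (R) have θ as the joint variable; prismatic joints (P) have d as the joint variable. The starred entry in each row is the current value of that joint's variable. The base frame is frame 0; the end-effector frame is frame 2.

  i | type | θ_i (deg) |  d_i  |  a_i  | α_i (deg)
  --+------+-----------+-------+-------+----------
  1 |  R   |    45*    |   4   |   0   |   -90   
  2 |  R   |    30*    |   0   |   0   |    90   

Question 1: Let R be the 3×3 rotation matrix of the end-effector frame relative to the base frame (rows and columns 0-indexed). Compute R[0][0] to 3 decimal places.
End-effector x-axis (col 0 of R) = (0.6124,0.6124,-0.5000)
R[0][0] = 0.6124

0.612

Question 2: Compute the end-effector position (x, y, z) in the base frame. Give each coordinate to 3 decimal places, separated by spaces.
after link 1: o_1 = (0.0000, 0.0000, 4.0000)
after link 2: o_2 = (0.0000, 0.0000, 4.0000)

0.000 0.000 4.000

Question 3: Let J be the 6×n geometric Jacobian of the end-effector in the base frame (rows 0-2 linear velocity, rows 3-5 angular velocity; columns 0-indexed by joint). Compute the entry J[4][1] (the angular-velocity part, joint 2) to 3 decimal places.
0.707

axis z_1 = (-0.7071,0.7071,0.0000); lever o_n−o_1 = (0.0000,0.0000,0.0000)
cross product → J_v[:, 1] = (0.0000,0.0000,-0.0000)
J_ω[:, 1] = z_1
entry J[4][1] = 0.7071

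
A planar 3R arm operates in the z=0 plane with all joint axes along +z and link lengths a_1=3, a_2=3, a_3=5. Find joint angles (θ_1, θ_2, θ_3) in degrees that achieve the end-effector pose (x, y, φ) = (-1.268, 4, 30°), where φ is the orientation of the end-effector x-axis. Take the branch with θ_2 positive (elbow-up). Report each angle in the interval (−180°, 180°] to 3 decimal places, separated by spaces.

wrist centre = target − a_3·(cos φ, sin φ) = (-5.5981, 1.5000)
cos θ_2 = (33.5890−3²−3²)/(2·3·3) = 0.8661; θ_2 = 29.9964° (elbow-up)
β = atan2(1.5000,-5.5981) = 165.0001°; ψ = atan2(1.4998,5.5982) = 14.9982°
θ_1 = β − ψ = 150.0019°
θ_3 = φ − θ_1 − θ_2 = -149.9983° (wrapped to (-180°,180°])

150.002 29.996 -149.998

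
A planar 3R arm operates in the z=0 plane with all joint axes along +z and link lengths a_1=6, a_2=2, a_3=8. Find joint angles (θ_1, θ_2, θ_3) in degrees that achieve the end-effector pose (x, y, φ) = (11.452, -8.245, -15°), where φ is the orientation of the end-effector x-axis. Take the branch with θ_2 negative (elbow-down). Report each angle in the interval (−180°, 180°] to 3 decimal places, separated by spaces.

wrist centre = target − a_3·(cos φ, sin φ) = (3.7246, -6.1744)
cos θ_2 = (51.9964−6²−2²)/(2·6·2) = 0.4998; θ_2 = -60.0099° (elbow-down)
β = atan2(-6.1744,3.7246) = -58.9005°; ψ = atan2(-1.7322,6.9997) = -13.8998°
θ_1 = β − ψ = -45.0007°
θ_3 = φ − θ_1 − θ_2 = 90.0106° (wrapped to (-180°,180°])

-45.001 -60.010 90.011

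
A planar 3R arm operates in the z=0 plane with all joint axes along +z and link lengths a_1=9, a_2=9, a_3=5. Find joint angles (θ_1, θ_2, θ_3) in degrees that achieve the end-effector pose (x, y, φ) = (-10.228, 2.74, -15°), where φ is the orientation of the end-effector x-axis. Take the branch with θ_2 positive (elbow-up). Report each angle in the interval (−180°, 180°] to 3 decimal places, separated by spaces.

135.003 59.998 149.999

wrist centre = target − a_3·(cos φ, sin φ) = (-15.0576, 4.0341)
cos θ_2 = (243.0061−9²−9²)/(2·9·9) = 0.5000; θ_2 = 59.9975° (elbow-up)
β = atan2(4.0341,-15.0576) = 165.0021°; ψ = atan2(7.7940,13.5003) = 29.9988°
θ_1 = β − ψ = 135.0033°
θ_3 = φ − θ_1 − θ_2 = 149.9992° (wrapped to (-180°,180°])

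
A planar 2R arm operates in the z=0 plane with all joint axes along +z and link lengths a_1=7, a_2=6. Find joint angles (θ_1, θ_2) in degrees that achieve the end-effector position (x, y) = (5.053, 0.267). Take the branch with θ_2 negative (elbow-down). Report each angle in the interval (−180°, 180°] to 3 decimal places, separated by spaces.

60.004 -134.999

cos θ_2 = (25.6041−7²−6²)/(2·7·6) = -0.7071; θ_2 = -134.9990° (elbow-down)
β = atan2(0.2670,5.0530) = 3.0247°; ψ = atan2(-4.2427,2.7574) = -56.9793°
θ_1 = β − ψ = 60.0040°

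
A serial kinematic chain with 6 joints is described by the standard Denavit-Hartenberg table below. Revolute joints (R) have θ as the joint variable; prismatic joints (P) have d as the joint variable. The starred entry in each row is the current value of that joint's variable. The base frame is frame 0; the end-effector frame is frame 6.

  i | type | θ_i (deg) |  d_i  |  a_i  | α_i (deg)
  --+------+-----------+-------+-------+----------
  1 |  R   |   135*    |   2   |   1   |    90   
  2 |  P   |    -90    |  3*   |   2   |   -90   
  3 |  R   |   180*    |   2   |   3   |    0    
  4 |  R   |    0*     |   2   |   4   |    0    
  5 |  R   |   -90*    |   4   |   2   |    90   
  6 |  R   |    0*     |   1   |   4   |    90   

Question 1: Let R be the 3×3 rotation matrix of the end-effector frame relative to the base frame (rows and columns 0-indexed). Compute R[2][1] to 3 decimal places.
-1.000

End-effector y-axis (col 1 of R) = (-0.0000,0.0000,-1.0000)
R[2][1] = -1.0000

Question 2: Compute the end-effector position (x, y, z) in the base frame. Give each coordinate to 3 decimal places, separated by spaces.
-8.485 4.243 6.000

after link 1: o_1 = (-0.7071, 0.7071, 2.0000)
after link 2: o_2 = (1.4142, 2.8284, 0.0000)
after link 3: o_3 = (0.0000, 4.2426, 3.0000)
after link 4: o_4 = (-1.4142, 5.6569, 7.0000)
after link 5: o_5 = (-5.6569, 7.0711, 7.0000)
after link 6: o_6 = (-8.4853, 4.2426, 6.0000)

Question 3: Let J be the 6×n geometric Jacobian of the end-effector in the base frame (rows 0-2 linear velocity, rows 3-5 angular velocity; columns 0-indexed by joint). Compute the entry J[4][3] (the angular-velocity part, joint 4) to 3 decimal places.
axis z_3 = (-0.7071,0.7071,0.0000); lever o_n−o_3 = (-8.4853,-0.0000,3.0000)
cross product → J_v[:, 3] = (2.1213,2.1213,6.0000)
J_ω[:, 3] = z_3
entry J[4][3] = 0.7071

0.707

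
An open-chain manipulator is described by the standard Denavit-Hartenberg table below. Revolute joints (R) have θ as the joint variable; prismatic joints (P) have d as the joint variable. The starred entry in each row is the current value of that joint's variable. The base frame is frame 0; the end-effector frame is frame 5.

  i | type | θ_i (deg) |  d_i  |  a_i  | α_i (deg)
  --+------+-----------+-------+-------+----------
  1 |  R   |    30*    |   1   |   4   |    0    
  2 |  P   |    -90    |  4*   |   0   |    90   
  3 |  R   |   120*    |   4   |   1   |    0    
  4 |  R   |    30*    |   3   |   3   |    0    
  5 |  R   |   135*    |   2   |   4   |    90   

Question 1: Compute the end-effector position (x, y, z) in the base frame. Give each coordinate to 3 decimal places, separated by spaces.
after link 1: o_1 = (3.4641, 2.0000, 1.0000)
after link 2: o_2 = (3.4641, 2.0000, 5.0000)
after link 3: o_3 = (-0.2500, 0.4330, 5.8660)
after link 4: o_4 = (-4.1471, 1.1830, 7.3660)
after link 5: o_5 = (-5.3615, -0.7136, 3.5023)

-5.362 -0.714 3.502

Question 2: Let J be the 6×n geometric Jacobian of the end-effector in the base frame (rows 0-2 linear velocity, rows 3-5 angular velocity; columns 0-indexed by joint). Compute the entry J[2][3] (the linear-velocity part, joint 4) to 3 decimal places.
axis z_3 = (-0.8660,-0.5000,0.0000); lever o_n−o_3 = (-5.1115,-1.1466,-2.3637)
cross product → J_v[:, 3] = (1.1819,-2.0470,-1.5628)
J_ω[:, 3] = z_3
entry J[2][3] = -1.5628

-1.563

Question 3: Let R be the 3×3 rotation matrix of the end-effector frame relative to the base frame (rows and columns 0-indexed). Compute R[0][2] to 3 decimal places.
-0.483

End-effector z-axis (col 2 of R) = (-0.4830,0.8365,-0.2588)
R[0][2] = -0.4830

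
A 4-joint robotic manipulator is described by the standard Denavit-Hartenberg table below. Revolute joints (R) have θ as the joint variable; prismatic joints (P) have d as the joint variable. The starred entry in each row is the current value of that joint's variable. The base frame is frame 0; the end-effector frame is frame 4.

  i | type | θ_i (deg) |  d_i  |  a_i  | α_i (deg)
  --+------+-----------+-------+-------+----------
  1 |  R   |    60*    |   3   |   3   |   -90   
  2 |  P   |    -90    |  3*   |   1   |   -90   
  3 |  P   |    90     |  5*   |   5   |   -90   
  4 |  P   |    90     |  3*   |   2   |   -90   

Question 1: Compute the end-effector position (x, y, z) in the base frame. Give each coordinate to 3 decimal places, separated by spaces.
after link 1: o_1 = (1.5000, 2.5981, 3.0000)
after link 2: o_2 = (-1.0981, 4.0981, 4.0000)
after link 3: o_3 = (5.7321, 5.9282, 4.0000)
after link 4: o_4 = (4.7321, 4.1962, 1.0000)

4.732 4.196 1.000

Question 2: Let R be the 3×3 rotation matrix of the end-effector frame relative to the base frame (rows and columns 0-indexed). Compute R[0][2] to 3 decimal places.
-0.866

End-effector z-axis (col 2 of R) = (-0.8660,0.5000,-0.0000)
R[0][2] = -0.8660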